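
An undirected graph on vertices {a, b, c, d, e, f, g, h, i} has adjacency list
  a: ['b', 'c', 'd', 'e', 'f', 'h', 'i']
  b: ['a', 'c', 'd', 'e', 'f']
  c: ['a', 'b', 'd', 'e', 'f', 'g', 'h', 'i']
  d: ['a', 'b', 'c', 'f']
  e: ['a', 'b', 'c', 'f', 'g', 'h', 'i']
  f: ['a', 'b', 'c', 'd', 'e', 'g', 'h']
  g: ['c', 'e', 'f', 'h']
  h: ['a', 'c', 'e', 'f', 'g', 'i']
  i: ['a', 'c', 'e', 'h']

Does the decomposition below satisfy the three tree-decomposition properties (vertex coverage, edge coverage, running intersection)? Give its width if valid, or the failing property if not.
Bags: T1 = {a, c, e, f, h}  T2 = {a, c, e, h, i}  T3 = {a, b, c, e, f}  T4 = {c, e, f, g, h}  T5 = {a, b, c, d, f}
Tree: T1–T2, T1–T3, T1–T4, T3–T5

Checking the three conditions: (i) the bags cover all of {a, b, c, d, e, f, g, h, i}; (ii) for each edge, some bag contains both endpoints; (iii) the bags containing any fixed vertex form a subtree. All hold, so the decomposition is valid with width 5 − 1 = 4.

Yes; width 4.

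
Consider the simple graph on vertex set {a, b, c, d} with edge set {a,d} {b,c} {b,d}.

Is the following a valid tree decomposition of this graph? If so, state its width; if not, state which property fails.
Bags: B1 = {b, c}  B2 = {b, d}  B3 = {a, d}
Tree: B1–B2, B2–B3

Checking the three conditions: (i) the bags cover all of {a, b, c, d}; (ii) for each edge, some bag contains both endpoints; (iii) the bags containing any fixed vertex form a subtree. All hold, so the decomposition is valid with width 2 − 1 = 1.

Yes; width 1.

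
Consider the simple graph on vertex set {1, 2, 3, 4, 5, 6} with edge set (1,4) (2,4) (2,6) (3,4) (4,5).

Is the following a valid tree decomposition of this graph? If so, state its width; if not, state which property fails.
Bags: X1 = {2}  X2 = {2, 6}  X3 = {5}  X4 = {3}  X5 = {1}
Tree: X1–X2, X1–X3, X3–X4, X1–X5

A tree decomposition must satisfy three properties: every vertex lies in some bag; for every edge, both endpoints lie together in some bag; and for every vertex, the bags containing it form a connected subtree. Here vertex 4 appears in no bag, so the decomposition is invalid.

No — vertex 4 appears in no bag.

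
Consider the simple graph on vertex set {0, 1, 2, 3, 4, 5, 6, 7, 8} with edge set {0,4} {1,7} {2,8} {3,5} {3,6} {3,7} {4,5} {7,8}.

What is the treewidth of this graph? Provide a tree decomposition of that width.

The largest bag has 2 vertices, giving width 1; this decomposition certifies tw(G) ≤ 1. Since G has at least one edge (e.g. 3–7), it is not an edgeless graph, so tw(G) ≥ 1. Hence tw(G) = 1 exactly.

Treewidth 1.
Bags: B1 = {3, 7}  B2 = {7, 8}  B3 = {3, 5}  B4 = {4, 5}  B5 = {1, 7}  B6 = {2, 8}  B7 = {0, 4}  B8 = {3, 6}
Tree: B1–B2, B1–B3, B3–B4, B2–B5, B2–B6, B4–B7, B1–B8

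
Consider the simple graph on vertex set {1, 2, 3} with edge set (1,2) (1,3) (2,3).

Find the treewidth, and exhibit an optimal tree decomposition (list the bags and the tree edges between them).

Treewidth 2.
Bags: B1 = {1, 2, 3}
Tree: (single bag)

A single bag containing all 3 vertices is trivially a valid decomposition of width 2. On the other hand G contains the 3-clique {1, 2, 3}. A clique must lie in a single bag of any decomposition, so no decomposition can have width below 2. Combining the bounds, tw(G) = 2.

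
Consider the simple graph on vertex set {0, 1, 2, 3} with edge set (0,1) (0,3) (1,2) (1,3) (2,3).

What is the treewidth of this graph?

2

A width-2 tree decomposition is:
Bags: B1 = {1, 2, 3}  B2 = {0, 1, 3}
Tree: B1–B2
Every bag has size at most 3, so the width is 3 − 1 = 2 and tw(G) ≤ 2. On the other hand G contains the 3-clique {0, 1, 3}. A clique must lie in a single bag of any decomposition, so no decomposition can have width below 2. Combining the bounds, tw(G) = 2.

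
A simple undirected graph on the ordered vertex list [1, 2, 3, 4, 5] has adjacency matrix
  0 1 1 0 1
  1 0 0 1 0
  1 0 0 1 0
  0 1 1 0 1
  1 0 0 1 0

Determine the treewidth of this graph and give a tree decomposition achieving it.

Each bag holds 3 vertices, so the decomposition has width 2, which upper-bounds the treewidth. The edges 1–5–4–2–1 form a cycle, so G is not a tree and its treewidth is at least 2. Hence tw(G) = 2 exactly.

Treewidth 2.
One optimal decomposition is:
Bags: B1 = {1, 4, 5}  B2 = {1, 2, 4}  B3 = {1, 3, 4}
Tree: B1–B2, B2–B3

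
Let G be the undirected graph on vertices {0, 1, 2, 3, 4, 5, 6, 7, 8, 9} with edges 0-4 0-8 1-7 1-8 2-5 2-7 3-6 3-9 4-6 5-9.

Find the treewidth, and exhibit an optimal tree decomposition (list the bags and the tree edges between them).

The largest bag has 3 vertices, giving width 2; this decomposition certifies tw(G) ≤ 2. For the lower bound, G contains the cycle 4–6–3–9–5–2–7–1–8–0–4, so G is not a forest; only forests have treewidth ≤ 1, hence tw(G) ≥ 2. Hence tw(G) = 2 exactly.

Treewidth 2.
One optimal decomposition is:
Bags: B1 = {3, 4, 6}  B2 = {3, 4, 9}  B3 = {4, 5, 9}  B4 = {2, 4, 5}  B5 = {2, 4, 7}  B6 = {1, 4, 7}  B7 = {1, 4, 8}  B8 = {0, 4, 8}
Tree: B1–B2, B2–B3, B3–B4, B4–B5, B5–B6, B6–B7, B7–B8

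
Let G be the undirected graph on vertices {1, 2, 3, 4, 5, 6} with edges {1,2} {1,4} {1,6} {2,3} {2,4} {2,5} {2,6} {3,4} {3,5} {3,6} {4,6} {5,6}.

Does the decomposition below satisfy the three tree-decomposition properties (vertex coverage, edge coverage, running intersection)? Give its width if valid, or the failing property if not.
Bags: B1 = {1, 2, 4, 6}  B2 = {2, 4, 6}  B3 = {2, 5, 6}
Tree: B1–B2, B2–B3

No — vertex 3 appears in no bag.

A tree decomposition must satisfy three properties: every vertex lies in some bag; for every edge, both endpoints lie together in some bag; and for every vertex, the bags containing it form a connected subtree. Here vertex 3 appears in no bag, so the decomposition is invalid.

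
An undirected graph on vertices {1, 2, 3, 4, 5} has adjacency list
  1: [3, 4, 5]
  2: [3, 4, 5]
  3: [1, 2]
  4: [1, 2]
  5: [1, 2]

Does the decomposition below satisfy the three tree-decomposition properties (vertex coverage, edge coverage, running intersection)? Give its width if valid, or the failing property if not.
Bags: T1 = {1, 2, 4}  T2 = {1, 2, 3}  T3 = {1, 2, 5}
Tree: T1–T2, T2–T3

Yes; width 2.

Vertex coverage: the bags together contain {1, 2, 3, 4, 5}, the full vertex set. Edge coverage: each edge of G has both endpoints in at least one bag. Running intersection: for every vertex, the bags containing it form a connected subtree. All three properties hold, so this is a valid tree decomposition of width max|bag| − 1 = 2, and hence tw(G) ≤ 2.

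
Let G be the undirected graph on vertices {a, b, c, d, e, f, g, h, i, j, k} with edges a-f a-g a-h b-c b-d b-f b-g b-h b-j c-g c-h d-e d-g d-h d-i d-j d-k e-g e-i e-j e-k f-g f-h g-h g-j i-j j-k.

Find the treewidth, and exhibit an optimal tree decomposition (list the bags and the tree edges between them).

Treewidth 3.
One such decomposition:
Bags: B1 = {b, d, g, j}  B2 = {d, e, g, j}  B3 = {b, d, g, h}  B4 = {b, f, g, h}  B5 = {d, e, j, k}  B6 = {a, f, g, h}  B7 = {d, e, i, j}  B8 = {b, c, g, h}
Tree: B1–B2, B1–B3, B3–B4, B2–B5, B4–B6, B2–B7, B4–B8

Every bag has size at most 4, so the width is 4 − 1 = 3 and tw(G) ≤ 3. Conversely, {d, e, g, j} is a clique of size 4, and the vertices of any clique must share a bag in every tree decomposition; so some bag has ≥ 4 vertices and tw(G) ≥ 3. The upper and lower bounds meet at 3, so that is the treewidth.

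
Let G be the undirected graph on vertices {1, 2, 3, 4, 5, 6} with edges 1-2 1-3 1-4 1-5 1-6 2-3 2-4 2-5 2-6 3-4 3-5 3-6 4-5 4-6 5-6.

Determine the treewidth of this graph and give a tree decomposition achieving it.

With just one bag of size 6, the width is 6 − 1 = 5, so tw(G) ≤ 5. On the other hand G contains the 6-clique {1, 2, 3, 4, 5, 6}. A clique must lie in a single bag of any decomposition, so no decomposition can have width below 5. Combining the bounds, tw(G) = 5.

Treewidth 5.
One optimal decomposition is:
Bags: B1 = {1, 2, 3, 4, 5, 6}
Tree: (single bag)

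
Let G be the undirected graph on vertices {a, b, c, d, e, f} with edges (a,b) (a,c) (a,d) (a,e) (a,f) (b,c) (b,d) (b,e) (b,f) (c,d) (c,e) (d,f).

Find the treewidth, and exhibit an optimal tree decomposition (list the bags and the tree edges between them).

Every bag has size at most 4, so the width is 4 − 1 = 3 and tw(G) ≤ 3. For the lower bound, the 4 vertices {a, b, c, d} are pairwise adjacent, and any tree decomposition puts a clique entirely inside one bag — forcing width ≥ 3. The upper and lower bounds meet at 3, so that is the treewidth.

Treewidth 3.
One such decomposition:
Bags: B1 = {a, b, c, e}  B2 = {a, b, c, d}  B3 = {a, b, d, f}
Tree: B1–B2, B2–B3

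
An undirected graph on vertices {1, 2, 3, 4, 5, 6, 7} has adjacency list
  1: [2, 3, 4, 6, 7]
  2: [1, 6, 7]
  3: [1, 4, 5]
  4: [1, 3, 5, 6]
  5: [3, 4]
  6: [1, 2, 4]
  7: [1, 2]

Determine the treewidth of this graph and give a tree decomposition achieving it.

Treewidth 2.
One such decomposition:
Bags: B1 = {1, 2, 6}  B2 = {1, 4, 6}  B3 = {1, 2, 7}  B4 = {1, 3, 4}  B5 = {3, 4, 5}
Tree: B1–B2, B1–B3, B2–B4, B4–B5

Every bag has size at most 3, so the width is 3 − 1 = 2 and tw(G) ≤ 2. Conversely, {1, 2, 6} is a clique of size 3, and the vertices of any clique must share a bag in every tree decomposition; so some bag has ≥ 3 vertices and tw(G) ≥ 2. Combining the bounds, tw(G) = 2.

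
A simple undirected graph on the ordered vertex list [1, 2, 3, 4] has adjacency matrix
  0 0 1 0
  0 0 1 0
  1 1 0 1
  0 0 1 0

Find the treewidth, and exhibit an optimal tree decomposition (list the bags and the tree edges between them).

Every bag has size at most 2, so the width is 2 − 1 = 1 and tw(G) ≤ 1. G has an edge, so its treewidth is at least 1. Therefore the treewidth is 1.

Treewidth 1.
One such decomposition:
Bags: B1 = {3, 4}  B2 = {1, 3}  B3 = {2, 3}
Tree: B1–B2, B2–B3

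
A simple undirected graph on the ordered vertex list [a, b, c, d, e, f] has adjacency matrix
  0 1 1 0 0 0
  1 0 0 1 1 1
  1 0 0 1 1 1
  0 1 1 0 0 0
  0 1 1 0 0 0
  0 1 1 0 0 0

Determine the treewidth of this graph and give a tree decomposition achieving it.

Treewidth 2.
Bags: B1 = {a, b, c}  B2 = {b, c, e}  B3 = {b, c, d}  B4 = {b, c, f}
Tree: B1–B2, B2–B3, B3–B4

Every bag has size at most 3, so the width is 3 − 1 = 2 and tw(G) ≤ 2. Since b–a–c–e–b is a cycle in G, G is not acyclic. Forests are exactly the graphs of treewidth ≤ 1, so tw(G) ≥ 2. The upper and lower bounds meet at 2, so that is the treewidth.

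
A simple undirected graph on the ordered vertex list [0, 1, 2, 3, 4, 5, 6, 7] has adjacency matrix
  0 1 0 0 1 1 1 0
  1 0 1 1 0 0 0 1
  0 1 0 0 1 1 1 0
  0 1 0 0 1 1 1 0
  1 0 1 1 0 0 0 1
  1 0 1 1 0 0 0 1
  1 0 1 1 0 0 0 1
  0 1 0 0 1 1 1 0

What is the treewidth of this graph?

4

A width-4 tree decomposition is:
Bags: B1 = {0, 2, 3, 5, 7}  B2 = {0, 2, 3, 6, 7}  B3 = {0, 2, 3, 4, 7}  B4 = {0, 1, 2, 3, 7}
Tree: B1–B2, B2–B3, B3–B4
The largest bag has 5 vertices, giving width 4; this decomposition certifies tw(G) ≤ 4. For the lower bound: the 5 vertex sets {5,7}, {3,6}, {2,4}, {0}, {1} are disjoint, each induces a connected subgraph, and every pair is joined by at least one edge of G. Contracting each set to a single vertex therefore yields K_{5} as a minor, and since treewidth is minor-monotone, tw(G) ≥ tw(K_{5}) = 4. The upper and lower bounds meet at 4, so that is the treewidth.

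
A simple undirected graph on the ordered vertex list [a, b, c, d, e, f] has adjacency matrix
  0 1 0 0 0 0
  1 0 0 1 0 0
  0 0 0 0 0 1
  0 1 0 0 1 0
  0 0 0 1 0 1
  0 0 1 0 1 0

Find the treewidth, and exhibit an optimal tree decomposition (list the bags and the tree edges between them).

Treewidth 1.
One optimal decomposition is:
Bags: B1 = {e, f}  B2 = {d, e}  B3 = {b, d}  B4 = {a, b}  B5 = {c, f}
Tree: B1–B2, B2–B3, B3–B4, B1–B5

Every bag has size at most 2, so the width is 2 − 1 = 1 and tw(G) ≤ 1. Since G has at least one edge (e.g. f–e), it is not an edgeless graph, so tw(G) ≥ 1. Hence tw(G) = 1 exactly.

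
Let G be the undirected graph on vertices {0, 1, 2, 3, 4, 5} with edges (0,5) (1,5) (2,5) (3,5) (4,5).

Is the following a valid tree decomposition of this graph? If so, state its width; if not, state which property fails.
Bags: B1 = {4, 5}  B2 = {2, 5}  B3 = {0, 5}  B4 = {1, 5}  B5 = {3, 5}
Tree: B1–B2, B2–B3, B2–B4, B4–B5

Yes; width 1.

Vertex coverage: the bags together contain {0, 1, 2, 3, 4, 5}, the full vertex set. Edge coverage: each edge of G has both endpoints in at least one bag. Running intersection: for every vertex, the bags containing it form a connected subtree. All three properties hold, so this is a valid tree decomposition of width max|bag| − 1 = 1, and hence tw(G) ≤ 1.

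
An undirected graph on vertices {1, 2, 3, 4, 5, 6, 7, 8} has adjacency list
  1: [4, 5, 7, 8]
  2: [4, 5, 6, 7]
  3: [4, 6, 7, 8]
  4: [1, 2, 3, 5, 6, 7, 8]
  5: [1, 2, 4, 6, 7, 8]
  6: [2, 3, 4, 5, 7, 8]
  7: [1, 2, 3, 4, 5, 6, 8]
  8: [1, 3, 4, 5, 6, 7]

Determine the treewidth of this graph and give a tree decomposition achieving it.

The largest bag has 5 vertices, giving width 4; this decomposition certifies tw(G) ≤ 4. Conversely, {3, 4, 6, 7, 8} is a clique of size 5, and the vertices of any clique must share a bag in every tree decomposition; so some bag has ≥ 5 vertices and tw(G) ≥ 4. Hence tw(G) = 4 exactly.

Treewidth 4.
One optimal decomposition is:
Bags: B1 = {1, 4, 5, 7, 8}  B2 = {4, 5, 6, 7, 8}  B3 = {3, 4, 6, 7, 8}  B4 = {2, 4, 5, 6, 7}
Tree: B1–B2, B2–B3, B2–B4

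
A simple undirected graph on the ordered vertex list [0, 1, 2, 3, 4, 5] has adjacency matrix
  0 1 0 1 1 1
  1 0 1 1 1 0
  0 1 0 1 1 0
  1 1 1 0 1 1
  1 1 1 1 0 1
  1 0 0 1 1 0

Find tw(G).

3

A width-3 tree decomposition is:
Bags: B1 = {0, 3, 4, 5}  B2 = {0, 1, 3, 4}  B3 = {1, 2, 3, 4}
Tree: B1–B2, B2–B3
The largest bag has 4 vertices, giving width 3; this decomposition certifies tw(G) ≤ 3. On the other hand G contains the 4-clique {0, 1, 3, 4}. A clique must lie in a single bag of any decomposition, so no decomposition can have width below 3. Hence tw(G) = 3 exactly.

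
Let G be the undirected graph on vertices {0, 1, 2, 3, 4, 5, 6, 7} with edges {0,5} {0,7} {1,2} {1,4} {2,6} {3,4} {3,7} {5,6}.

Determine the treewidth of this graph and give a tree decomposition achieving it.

Every bag has size at most 3, so the width is 3 − 1 = 2 and tw(G) ≤ 2. For the lower bound, G contains the cycle 3–4–1–2–6–5–0–7–3, so G is not a forest; only forests have treewidth ≤ 1, hence tw(G) ≥ 2. Therefore the treewidth is 2.

Treewidth 2.
Bags: B1 = {1, 3, 4}  B2 = {1, 2, 3}  B3 = {2, 3, 6}  B4 = {3, 5, 6}  B5 = {0, 3, 5}  B6 = {0, 3, 7}
Tree: B1–B2, B2–B3, B3–B4, B4–B5, B5–B6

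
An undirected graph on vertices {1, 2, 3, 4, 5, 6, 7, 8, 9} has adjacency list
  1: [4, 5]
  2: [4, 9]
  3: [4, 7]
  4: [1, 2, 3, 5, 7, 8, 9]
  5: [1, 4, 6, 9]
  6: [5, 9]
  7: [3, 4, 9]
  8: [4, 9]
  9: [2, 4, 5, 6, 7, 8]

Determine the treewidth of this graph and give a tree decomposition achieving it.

Treewidth 2.
Bags: B1 = {4, 5, 9}  B2 = {4, 7, 9}  B3 = {1, 4, 5}  B4 = {2, 4, 9}  B5 = {4, 8, 9}  B6 = {5, 6, 9}  B7 = {3, 4, 7}
Tree: B1–B2, B1–B3, B2–B4, B4–B5, B1–B6, B2–B7

The largest bag has 3 vertices, giving width 2; this decomposition certifies tw(G) ≤ 2. Conversely, {1, 4, 5} is a clique of size 3, and the vertices of any clique must share a bag in every tree decomposition; so some bag has ≥ 3 vertices and tw(G) ≥ 2. Therefore the treewidth is 2.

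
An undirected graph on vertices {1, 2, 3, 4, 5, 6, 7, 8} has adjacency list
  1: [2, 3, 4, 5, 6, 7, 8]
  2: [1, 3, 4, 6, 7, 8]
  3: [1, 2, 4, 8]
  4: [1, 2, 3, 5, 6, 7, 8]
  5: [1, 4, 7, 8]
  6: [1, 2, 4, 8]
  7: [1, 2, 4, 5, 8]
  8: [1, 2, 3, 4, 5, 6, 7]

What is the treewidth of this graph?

4

A width-4 tree decomposition is:
Bags: B1 = {1, 4, 5, 7, 8}  B2 = {1, 2, 4, 7, 8}  B3 = {1, 2, 3, 4, 8}  B4 = {1, 2, 4, 6, 8}
Tree: B1–B2, B2–B3, B3–B4
Each bag holds 5 vertices, so the decomposition has width 4, which upper-bounds the treewidth. For the lower bound, the 5 vertices {1, 2, 3, 4, 8} are pairwise adjacent, and any tree decomposition puts a clique entirely inside one bag — forcing width ≥ 4. The upper and lower bounds meet at 4, so that is the treewidth.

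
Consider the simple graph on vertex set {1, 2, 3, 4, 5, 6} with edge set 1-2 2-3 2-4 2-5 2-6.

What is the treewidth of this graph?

1

A width-1 tree decomposition is:
Bags: B1 = {2, 6}  B2 = {2, 3}  B3 = {2, 4}  B4 = {1, 2}  B5 = {2, 5}
Tree: B1–B2, B2–B3, B1–B4, B3–B5
Each bag holds 2 vertices, so the decomposition has width 1, which upper-bounds the treewidth. Any graph with an edge has treewidth ≥ 1, and G has the edge 6–2. The upper and lower bounds meet at 1, so that is the treewidth.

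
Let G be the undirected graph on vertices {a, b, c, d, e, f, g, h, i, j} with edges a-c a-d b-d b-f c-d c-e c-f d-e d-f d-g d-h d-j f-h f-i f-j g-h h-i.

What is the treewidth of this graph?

2

A width-2 tree decomposition is:
Bags: B1 = {d, f, h}  B2 = {b, d, f}  B3 = {c, d, f}  B4 = {f, h, i}  B5 = {d, g, h}  B6 = {c, d, e}  B7 = {a, c, d}  B8 = {d, f, j}
Tree: B1–B2, B1–B3, B1–B4, B1–B5, B3–B6, B6–B7, B3–B8
Each bag holds 3 vertices, so the decomposition has width 2, which upper-bounds the treewidth. For the lower bound, the 3 vertices {d, g, h} are pairwise adjacent, and any tree decomposition puts a clique entirely inside one bag — forcing width ≥ 2. Therefore the treewidth is 2.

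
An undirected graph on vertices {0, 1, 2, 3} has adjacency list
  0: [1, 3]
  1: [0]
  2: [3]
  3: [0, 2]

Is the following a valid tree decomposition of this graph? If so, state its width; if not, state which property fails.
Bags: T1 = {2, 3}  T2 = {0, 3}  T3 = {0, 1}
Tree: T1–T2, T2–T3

Checking the three conditions: (i) the bags cover all of {0, 1, 2, 3}; (ii) for each edge, some bag contains both endpoints; (iii) the bags containing any fixed vertex form a subtree. All hold, so the decomposition is valid with width 2 − 1 = 1.

Yes; width 1.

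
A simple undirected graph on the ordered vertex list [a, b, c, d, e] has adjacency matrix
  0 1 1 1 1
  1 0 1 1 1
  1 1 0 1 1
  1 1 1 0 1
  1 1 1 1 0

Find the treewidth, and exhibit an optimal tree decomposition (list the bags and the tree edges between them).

Treewidth 4.
One optimal decomposition is:
Bags: B1 = {a, b, c, d, e}
Tree: (single bag)

A single bag containing all 5 vertices is trivially a valid decomposition of width 4. Conversely, {a, b, c, d, e} is a clique of size 5, and the vertices of any clique must share a bag in every tree decomposition; so some bag has ≥ 5 vertices and tw(G) ≥ 4. Therefore the treewidth is 4.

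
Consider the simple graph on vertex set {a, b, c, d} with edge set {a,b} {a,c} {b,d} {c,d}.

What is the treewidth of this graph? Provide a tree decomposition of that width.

Treewidth 2.
One such decomposition:
Bags: B1 = {b, c, d}  B2 = {a, b, c}
Tree: B1–B2

Each bag holds 3 vertices, so the decomposition has width 2, which upper-bounds the treewidth. Since c–d–b–a–c is a cycle in G, G is not acyclic. Forests are exactly the graphs of treewidth ≤ 1, so tw(G) ≥ 2. Hence tw(G) = 2 exactly.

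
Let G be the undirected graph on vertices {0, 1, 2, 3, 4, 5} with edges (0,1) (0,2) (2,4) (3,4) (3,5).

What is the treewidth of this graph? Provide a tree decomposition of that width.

Each bag holds 2 vertices, so the decomposition has width 1, which upper-bounds the treewidth. Any graph with an edge has treewidth ≥ 1, and G has the edge 1–0. Combining the bounds, tw(G) = 1.

Treewidth 1.
Bags: B1 = {0, 1}  B2 = {0, 2}  B3 = {2, 4}  B4 = {3, 4}  B5 = {3, 5}
Tree: B1–B2, B2–B3, B3–B4, B4–B5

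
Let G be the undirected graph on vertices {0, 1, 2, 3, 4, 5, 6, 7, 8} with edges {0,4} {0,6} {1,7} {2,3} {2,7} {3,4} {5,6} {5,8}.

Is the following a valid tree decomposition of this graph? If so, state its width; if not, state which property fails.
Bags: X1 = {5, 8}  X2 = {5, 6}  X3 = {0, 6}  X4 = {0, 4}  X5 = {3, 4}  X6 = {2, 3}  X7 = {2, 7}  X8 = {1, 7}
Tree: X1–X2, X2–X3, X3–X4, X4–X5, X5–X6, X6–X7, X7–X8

Every vertex of G appears in some bag (union = {0, 1, 2, 3, 4, 5, 6, 7, 8}); every edge is covered by a bag; and for each vertex v the set of bags containing v is connected in the bag tree. The decomposition is therefore valid. The largest bag has 2 vertices, so the width is 1.

Yes; width 1.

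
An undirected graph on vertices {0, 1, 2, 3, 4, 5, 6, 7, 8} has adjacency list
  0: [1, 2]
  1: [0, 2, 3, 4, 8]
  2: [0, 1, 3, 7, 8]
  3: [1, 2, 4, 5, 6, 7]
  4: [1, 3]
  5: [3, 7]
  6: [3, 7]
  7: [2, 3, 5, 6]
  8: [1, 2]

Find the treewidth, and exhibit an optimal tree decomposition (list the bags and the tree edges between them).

Each bag holds 3 vertices, so the decomposition has width 2, which upper-bounds the treewidth. For the lower bound, the 3 vertices {0, 1, 2} are pairwise adjacent, and any tree decomposition puts a clique entirely inside one bag — forcing width ≥ 2. The upper and lower bounds meet at 2, so that is the treewidth.

Treewidth 2.
One such decomposition:
Bags: B1 = {1, 3, 4}  B2 = {1, 2, 3}  B3 = {2, 3, 7}  B4 = {1, 2, 8}  B5 = {3, 5, 7}  B6 = {0, 1, 2}  B7 = {3, 6, 7}
Tree: B1–B2, B2–B3, B2–B4, B3–B5, B4–B6, B5–B7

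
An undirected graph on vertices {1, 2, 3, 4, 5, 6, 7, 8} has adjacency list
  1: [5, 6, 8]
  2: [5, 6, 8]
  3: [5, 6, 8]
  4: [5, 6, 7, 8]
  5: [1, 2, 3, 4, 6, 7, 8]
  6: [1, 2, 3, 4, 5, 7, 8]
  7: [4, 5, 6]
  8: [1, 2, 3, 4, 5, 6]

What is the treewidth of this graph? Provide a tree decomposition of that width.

Each bag holds 4 vertices, so the decomposition has width 3, which upper-bounds the treewidth. Conversely, {1, 5, 6, 8} is a clique of size 4, and the vertices of any clique must share a bag in every tree decomposition; so some bag has ≥ 4 vertices and tw(G) ≥ 3. The upper and lower bounds meet at 3, so that is the treewidth.

Treewidth 3.
Bags: B1 = {1, 5, 6, 8}  B2 = {4, 5, 6, 8}  B3 = {2, 5, 6, 8}  B4 = {4, 5, 6, 7}  B5 = {3, 5, 6, 8}
Tree: B1–B2, B1–B3, B2–B4, B2–B5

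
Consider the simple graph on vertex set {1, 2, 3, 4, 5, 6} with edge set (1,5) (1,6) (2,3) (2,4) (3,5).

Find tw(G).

1

A width-1 tree decomposition is:
Bags: B1 = {1, 6}  B2 = {1, 5}  B3 = {3, 5}  B4 = {2, 3}  B5 = {2, 4}
Tree: B1–B2, B2–B3, B3–B4, B4–B5
Every bag has size at most 2, so the width is 2 − 1 = 1 and tw(G) ≤ 1. Since G has at least one edge (e.g. 6–1), it is not an edgeless graph, so tw(G) ≥ 1. Therefore the treewidth is 1.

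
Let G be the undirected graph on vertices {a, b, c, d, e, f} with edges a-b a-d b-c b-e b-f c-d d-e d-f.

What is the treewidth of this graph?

2

A width-2 tree decomposition is:
Bags: B1 = {b, d, f}  B2 = {b, c, d}  B3 = {a, b, d}  B4 = {b, d, e}
Tree: B1–B2, B2–B3, B3–B4
The largest bag has 3 vertices, giving width 2; this decomposition certifies tw(G) ≤ 2. For the lower bound, G contains the cycle f–b–c–d–f, so G is not a forest; only forests have treewidth ≤ 1, hence tw(G) ≥ 2. Combining the bounds, tw(G) = 2.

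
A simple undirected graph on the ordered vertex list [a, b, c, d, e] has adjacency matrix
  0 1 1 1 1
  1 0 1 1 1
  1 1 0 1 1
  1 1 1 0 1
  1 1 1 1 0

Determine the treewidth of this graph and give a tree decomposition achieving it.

Treewidth 4.
One optimal decomposition is:
Bags: B1 = {a, b, c, d, e}
Tree: (single bag)

With just one bag of size 5, the width is 5 − 1 = 4, so tw(G) ≤ 4. For the lower bound, the 5 vertices {a, b, c, d, e} are pairwise adjacent, and any tree decomposition puts a clique entirely inside one bag — forcing width ≥ 4. The upper and lower bounds meet at 4, so that is the treewidth.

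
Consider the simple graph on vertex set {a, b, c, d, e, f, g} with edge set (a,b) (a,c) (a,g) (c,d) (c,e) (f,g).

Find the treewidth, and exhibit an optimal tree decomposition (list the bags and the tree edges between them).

The largest bag has 2 vertices, giving width 1; this decomposition certifies tw(G) ≤ 1. G has an edge, so its treewidth is at least 1. Hence tw(G) = 1 exactly.

Treewidth 1.
One such decomposition:
Bags: B1 = {a, c}  B2 = {c, e}  B3 = {a, g}  B4 = {a, b}  B5 = {f, g}  B6 = {c, d}
Tree: B1–B2, B1–B3, B1–B4, B3–B5, B1–B6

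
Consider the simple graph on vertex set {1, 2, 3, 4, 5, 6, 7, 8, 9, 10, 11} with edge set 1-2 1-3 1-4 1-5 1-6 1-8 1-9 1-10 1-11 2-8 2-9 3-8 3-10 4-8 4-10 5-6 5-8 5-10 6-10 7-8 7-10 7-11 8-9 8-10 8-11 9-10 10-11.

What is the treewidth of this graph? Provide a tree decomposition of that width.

Each bag holds 4 vertices, so the decomposition has width 3, which upper-bounds the treewidth. On the other hand G contains the 4-clique {1, 2, 8, 9}. A clique must lie in a single bag of any decomposition, so no decomposition can have width below 3. Hence tw(G) = 3 exactly.

Treewidth 3.
One such decomposition:
Bags: B1 = {1, 8, 9, 10}  B2 = {1, 8, 10, 11}  B3 = {1, 3, 8, 10}  B4 = {7, 8, 10, 11}  B5 = {1, 4, 8, 10}  B6 = {1, 5, 8, 10}  B7 = {1, 2, 8, 9}  B8 = {1, 5, 6, 10}
Tree: B1–B2, B1–B3, B2–B4, B3–B5, B1–B6, B1–B7, B6–B8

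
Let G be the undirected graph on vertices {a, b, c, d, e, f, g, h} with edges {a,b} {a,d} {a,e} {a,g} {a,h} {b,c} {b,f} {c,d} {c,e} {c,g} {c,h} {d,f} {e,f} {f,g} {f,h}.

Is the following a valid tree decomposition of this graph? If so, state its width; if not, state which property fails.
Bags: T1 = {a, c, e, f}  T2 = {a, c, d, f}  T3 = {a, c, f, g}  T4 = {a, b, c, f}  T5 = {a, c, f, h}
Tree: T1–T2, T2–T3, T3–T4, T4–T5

Vertex coverage: the bags together contain {a, b, c, d, e, f, g, h}, the full vertex set. Edge coverage: each edge of G has both endpoints in at least one bag. Running intersection: for every vertex, the bags containing it form a connected subtree. All three properties hold, so this is a valid tree decomposition of width max|bag| − 1 = 3, and hence tw(G) ≤ 3.

Yes; width 3.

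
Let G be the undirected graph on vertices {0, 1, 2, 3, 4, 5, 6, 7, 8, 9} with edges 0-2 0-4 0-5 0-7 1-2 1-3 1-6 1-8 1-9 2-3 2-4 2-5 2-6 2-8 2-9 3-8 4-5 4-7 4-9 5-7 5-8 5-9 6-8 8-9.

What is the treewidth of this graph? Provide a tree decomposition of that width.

Every bag has size at most 4, so the width is 4 − 1 = 3 and tw(G) ≤ 3. On the other hand G contains the 4-clique {0, 2, 4, 5}. A clique must lie in a single bag of any decomposition, so no decomposition can have width below 3. Therefore the treewidth is 3.

Treewidth 3.
Bags: B1 = {2, 5, 8, 9}  B2 = {2, 4, 5, 9}  B3 = {1, 2, 8, 9}  B4 = {0, 2, 4, 5}  B5 = {1, 2, 3, 8}  B6 = {1, 2, 6, 8}  B7 = {0, 4, 5, 7}
Tree: B1–B2, B1–B3, B2–B4, B3–B5, B3–B6, B4–B7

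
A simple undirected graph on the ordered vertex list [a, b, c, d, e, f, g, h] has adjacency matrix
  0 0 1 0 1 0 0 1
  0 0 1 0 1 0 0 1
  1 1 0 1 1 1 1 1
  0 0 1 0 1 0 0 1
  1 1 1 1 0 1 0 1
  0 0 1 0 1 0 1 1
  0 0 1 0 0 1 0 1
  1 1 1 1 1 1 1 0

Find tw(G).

3

A width-3 tree decomposition is:
Bags: B1 = {a, c, e, h}  B2 = {b, c, e, h}  B3 = {c, d, e, h}  B4 = {c, e, f, h}  B5 = {c, f, g, h}
Tree: B1–B2, B1–B3, B3–B4, B4–B5
Every bag has size at most 4, so the width is 4 − 1 = 3 and tw(G) ≤ 3. Conversely, {c, f, g, h} is a clique of size 4, and the vertices of any clique must share a bag in every tree decomposition; so some bag has ≥ 4 vertices and tw(G) ≥ 3. Therefore the treewidth is 3.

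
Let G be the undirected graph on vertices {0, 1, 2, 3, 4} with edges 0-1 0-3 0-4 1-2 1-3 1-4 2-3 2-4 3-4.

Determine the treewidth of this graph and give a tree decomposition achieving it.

The largest bag has 4 vertices, giving width 3; this decomposition certifies tw(G) ≤ 3. Conversely, {0, 1, 3, 4} is a clique of size 4, and the vertices of any clique must share a bag in every tree decomposition; so some bag has ≥ 4 vertices and tw(G) ≥ 3. Therefore the treewidth is 3.

Treewidth 3.
One optimal decomposition is:
Bags: B1 = {1, 2, 3, 4}  B2 = {0, 1, 3, 4}
Tree: B1–B2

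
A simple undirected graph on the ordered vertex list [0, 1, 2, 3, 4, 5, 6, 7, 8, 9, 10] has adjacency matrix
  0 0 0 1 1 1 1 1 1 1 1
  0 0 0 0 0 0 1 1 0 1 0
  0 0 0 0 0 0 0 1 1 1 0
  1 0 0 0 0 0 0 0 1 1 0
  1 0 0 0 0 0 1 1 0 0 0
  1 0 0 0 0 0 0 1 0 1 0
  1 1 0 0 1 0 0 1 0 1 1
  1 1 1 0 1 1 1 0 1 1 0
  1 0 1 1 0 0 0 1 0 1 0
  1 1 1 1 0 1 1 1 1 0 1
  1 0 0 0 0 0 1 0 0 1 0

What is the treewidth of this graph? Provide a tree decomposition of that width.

Every bag has size at most 4, so the width is 4 − 1 = 3 and tw(G) ≤ 3. For the lower bound, the 4 vertices {0, 6, 9, 10} are pairwise adjacent, and any tree decomposition puts a clique entirely inside one bag — forcing width ≥ 3. Hence tw(G) = 3 exactly.

Treewidth 3.
One such decomposition:
Bags: B1 = {0, 4, 6, 7}  B2 = {0, 6, 7, 9}  B3 = {1, 6, 7, 9}  B4 = {0, 7, 8, 9}  B5 = {0, 6, 9, 10}  B6 = {2, 7, 8, 9}  B7 = {0, 3, 8, 9}  B8 = {0, 5, 7, 9}
Tree: B1–B2, B2–B3, B2–B4, B2–B5, B4–B6, B4–B7, B4–B8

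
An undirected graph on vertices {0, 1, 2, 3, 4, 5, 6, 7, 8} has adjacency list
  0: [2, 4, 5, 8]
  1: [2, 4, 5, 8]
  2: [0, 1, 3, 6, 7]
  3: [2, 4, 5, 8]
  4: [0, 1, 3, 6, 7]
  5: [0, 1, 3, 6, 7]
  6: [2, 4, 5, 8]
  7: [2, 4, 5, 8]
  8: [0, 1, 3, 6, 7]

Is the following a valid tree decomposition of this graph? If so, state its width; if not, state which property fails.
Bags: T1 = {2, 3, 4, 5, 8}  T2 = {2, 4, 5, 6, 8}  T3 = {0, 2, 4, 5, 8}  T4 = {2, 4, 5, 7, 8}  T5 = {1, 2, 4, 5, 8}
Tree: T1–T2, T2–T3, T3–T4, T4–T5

Checking the three conditions: (i) the bags cover all of {0, 1, 2, 3, 4, 5, 6, 7, 8}; (ii) for each edge, some bag contains both endpoints; (iii) the bags containing any fixed vertex form a subtree. All hold, so the decomposition is valid with width 5 − 1 = 4.

Yes; width 4.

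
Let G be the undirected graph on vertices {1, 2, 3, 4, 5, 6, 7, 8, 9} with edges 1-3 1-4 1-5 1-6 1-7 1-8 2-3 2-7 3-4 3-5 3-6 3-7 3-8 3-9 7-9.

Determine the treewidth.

A width-2 tree decomposition is:
Bags: B1 = {1, 3, 7}  B2 = {1, 3, 8}  B3 = {2, 3, 7}  B4 = {1, 3, 6}  B5 = {1, 3, 4}  B6 = {1, 3, 5}  B7 = {3, 7, 9}
Tree: B1–B2, B1–B3, B1–B4, B2–B5, B2–B6, B1–B7
Every bag has size at most 3, so the width is 3 − 1 = 2 and tw(G) ≤ 2. On the other hand G contains the 3-clique {1, 3, 4}. A clique must lie in a single bag of any decomposition, so no decomposition can have width below 2. Combining the bounds, tw(G) = 2.

2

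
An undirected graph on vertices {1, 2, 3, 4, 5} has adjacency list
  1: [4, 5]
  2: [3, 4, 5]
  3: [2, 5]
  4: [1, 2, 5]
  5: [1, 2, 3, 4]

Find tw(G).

A width-2 tree decomposition is:
Bags: B1 = {1, 4, 5}  B2 = {2, 4, 5}  B3 = {2, 3, 5}
Tree: B1–B2, B2–B3
Every bag has size at most 3, so the width is 3 − 1 = 2 and tw(G) ≤ 2. Conversely, {1, 4, 5} is a clique of size 3, and the vertices of any clique must share a bag in every tree decomposition; so some bag has ≥ 3 vertices and tw(G) ≥ 2. The upper and lower bounds meet at 2, so that is the treewidth.

2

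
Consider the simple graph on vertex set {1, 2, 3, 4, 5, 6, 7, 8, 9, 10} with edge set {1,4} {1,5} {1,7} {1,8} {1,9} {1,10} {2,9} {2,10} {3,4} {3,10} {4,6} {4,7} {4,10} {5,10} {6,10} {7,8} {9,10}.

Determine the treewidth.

2

A width-2 tree decomposition is:
Bags: B1 = {1, 4, 10}  B2 = {3, 4, 10}  B3 = {4, 6, 10}  B4 = {1, 4, 7}  B5 = {1, 9, 10}  B6 = {2, 9, 10}  B7 = {1, 7, 8}  B8 = {1, 5, 10}
Tree: B1–B2, B1–B3, B1–B4, B1–B5, B5–B6, B4–B7, B5–B8
Every bag has size at most 3, so the width is 3 − 1 = 2 and tw(G) ≤ 2. Conversely, {1, 7, 8} is a clique of size 3, and the vertices of any clique must share a bag in every tree decomposition; so some bag has ≥ 3 vertices and tw(G) ≥ 2. Hence tw(G) = 2 exactly.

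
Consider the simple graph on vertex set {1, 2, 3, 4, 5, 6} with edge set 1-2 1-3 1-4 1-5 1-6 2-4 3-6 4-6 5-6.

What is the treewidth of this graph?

A width-2 tree decomposition is:
Bags: B1 = {1, 4, 6}  B2 = {1, 2, 4}  B3 = {1, 3, 6}  B4 = {1, 5, 6}
Tree: B1–B2, B1–B3, B3–B4
Each bag holds 3 vertices, so the decomposition has width 2, which upper-bounds the treewidth. On the other hand G contains the 3-clique {1, 2, 4}. A clique must lie in a single bag of any decomposition, so no decomposition can have width below 2. Therefore the treewidth is 2.

2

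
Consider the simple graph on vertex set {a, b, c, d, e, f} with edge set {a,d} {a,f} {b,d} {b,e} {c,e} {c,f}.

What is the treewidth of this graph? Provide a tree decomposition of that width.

Treewidth 2.
One such decomposition:
Bags: B1 = {a, d, f}  B2 = {b, d, f}  B3 = {b, e, f}  B4 = {c, e, f}
Tree: B1–B2, B2–B3, B3–B4

Each bag holds 3 vertices, so the decomposition has width 2, which upper-bounds the treewidth. Since f–a–d–b–e–c–f is a cycle in G, G is not acyclic. Forests are exactly the graphs of treewidth ≤ 1, so tw(G) ≥ 2. The upper and lower bounds meet at 2, so that is the treewidth.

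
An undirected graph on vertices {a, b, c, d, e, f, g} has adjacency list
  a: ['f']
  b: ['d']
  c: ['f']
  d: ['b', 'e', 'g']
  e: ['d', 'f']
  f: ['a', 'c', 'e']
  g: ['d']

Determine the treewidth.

1

A width-1 tree decomposition is:
Bags: B1 = {b, d}  B2 = {d, e}  B3 = {d, g}  B4 = {e, f}  B5 = {a, f}  B6 = {c, f}
Tree: B1–B2, B2–B3, B2–B4, B4–B5, B4–B6
Each bag holds 2 vertices, so the decomposition has width 1, which upper-bounds the treewidth. G has an edge, so its treewidth is at least 1. Therefore the treewidth is 1.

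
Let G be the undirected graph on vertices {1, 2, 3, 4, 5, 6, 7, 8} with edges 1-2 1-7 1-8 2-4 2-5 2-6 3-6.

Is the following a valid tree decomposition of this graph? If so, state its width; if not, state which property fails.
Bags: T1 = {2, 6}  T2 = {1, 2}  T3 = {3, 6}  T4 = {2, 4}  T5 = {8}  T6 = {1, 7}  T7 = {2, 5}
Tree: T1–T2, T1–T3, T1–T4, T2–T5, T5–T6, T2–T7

No — edge (1,8) lies in no bag.

A tree decomposition must satisfy three properties: every vertex lies in some bag; for every edge, both endpoints lie together in some bag; and for every vertex, the bags containing it form a connected subtree. Here edge (1,8) lies in no bag, so the decomposition is invalid.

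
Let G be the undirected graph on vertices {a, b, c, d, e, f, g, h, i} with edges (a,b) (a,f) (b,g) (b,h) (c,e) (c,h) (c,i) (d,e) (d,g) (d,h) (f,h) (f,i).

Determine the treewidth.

A width-3 tree decomposition is:
Bags: B1 = {b, d, e, g}  B2 = {b, d, e, h}  B3 = {b, c, e, h}  B4 = {a, b, c, h}  B5 = {a, c, f, h}  B6 = {a, c, f, i}
Tree: B1–B2, B2–B3, B3–B4, B4–B5, B5–B6
The largest bag has 4 vertices, giving width 3; this decomposition certifies tw(G) ≤ 3. For the lower bound: the 4 vertex sets {d,e,g}, {b}, {h}, {a,c,f,i} are disjoint, each induces a connected subgraph, and every pair is joined by at least one edge of G. Contracting each set to a single vertex therefore yields K_{4} as a minor, and since treewidth is minor-monotone, tw(G) ≥ tw(K_{4}) = 3. Therefore the treewidth is 3.

3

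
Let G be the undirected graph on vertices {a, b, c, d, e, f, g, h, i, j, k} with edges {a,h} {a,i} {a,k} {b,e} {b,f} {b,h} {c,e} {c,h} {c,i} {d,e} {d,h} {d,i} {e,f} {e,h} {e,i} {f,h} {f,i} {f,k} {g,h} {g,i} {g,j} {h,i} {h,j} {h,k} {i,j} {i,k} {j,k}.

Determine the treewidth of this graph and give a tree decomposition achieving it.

Treewidth 3.
Bags: B1 = {f, h, i, k}  B2 = {h, i, j, k}  B3 = {e, f, h, i}  B4 = {b, e, f, h}  B5 = {a, h, i, k}  B6 = {c, e, h, i}  B7 = {d, e, h, i}  B8 = {g, h, i, j}
Tree: B1–B2, B1–B3, B3–B4, B1–B5, B3–B6, B3–B7, B2–B8

Every bag has size at most 4, so the width is 4 − 1 = 3 and tw(G) ≤ 3. For the lower bound, the 4 vertices {b, e, f, h} are pairwise adjacent, and any tree decomposition puts a clique entirely inside one bag — forcing width ≥ 3. The upper and lower bounds meet at 3, so that is the treewidth.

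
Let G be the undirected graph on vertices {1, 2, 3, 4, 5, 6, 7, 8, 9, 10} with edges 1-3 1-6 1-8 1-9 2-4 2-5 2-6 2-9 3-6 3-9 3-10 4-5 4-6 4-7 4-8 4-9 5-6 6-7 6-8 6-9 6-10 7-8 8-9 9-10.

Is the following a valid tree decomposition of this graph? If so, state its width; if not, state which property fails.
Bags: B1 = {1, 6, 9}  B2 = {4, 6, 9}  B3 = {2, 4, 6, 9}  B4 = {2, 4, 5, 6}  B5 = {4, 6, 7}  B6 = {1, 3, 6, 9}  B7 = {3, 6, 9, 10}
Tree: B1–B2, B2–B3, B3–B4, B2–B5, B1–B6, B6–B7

No — vertex 8 appears in no bag.

A tree decomposition must satisfy three properties: every vertex lies in some bag; for every edge, both endpoints lie together in some bag; and for every vertex, the bags containing it form a connected subtree. Here vertex 8 appears in no bag, so the decomposition is invalid.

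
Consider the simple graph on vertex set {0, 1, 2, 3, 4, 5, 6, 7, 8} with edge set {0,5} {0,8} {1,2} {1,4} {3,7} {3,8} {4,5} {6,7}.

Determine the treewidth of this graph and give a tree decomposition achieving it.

Treewidth 1.
One optimal decomposition is:
Bags: B1 = {6, 7}  B2 = {3, 7}  B3 = {3, 8}  B4 = {0, 8}  B5 = {0, 5}  B6 = {4, 5}  B7 = {1, 4}  B8 = {1, 2}
Tree: B1–B2, B2–B3, B3–B4, B4–B5, B5–B6, B6–B7, B7–B8

Every bag has size at most 2, so the width is 2 − 1 = 1 and tw(G) ≤ 1. Since G has at least one edge (e.g. 6–7), it is not an edgeless graph, so tw(G) ≥ 1. Combining the bounds, tw(G) = 1.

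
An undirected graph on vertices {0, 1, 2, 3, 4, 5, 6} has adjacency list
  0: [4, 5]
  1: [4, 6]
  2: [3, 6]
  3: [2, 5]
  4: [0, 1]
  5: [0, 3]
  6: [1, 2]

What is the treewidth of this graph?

2

A width-2 tree decomposition is:
Bags: B1 = {0, 1, 4}  B2 = {0, 1, 5}  B3 = {1, 3, 5}  B4 = {1, 2, 3}  B5 = {1, 2, 6}
Tree: B1–B2, B2–B3, B3–B4, B4–B5
The largest bag has 3 vertices, giving width 2; this decomposition certifies tw(G) ≤ 2. Since 1–4–0–5–3–2–6–1 is a cycle in G, G is not acyclic. Forests are exactly the graphs of treewidth ≤ 1, so tw(G) ≥ 2. Therefore the treewidth is 2.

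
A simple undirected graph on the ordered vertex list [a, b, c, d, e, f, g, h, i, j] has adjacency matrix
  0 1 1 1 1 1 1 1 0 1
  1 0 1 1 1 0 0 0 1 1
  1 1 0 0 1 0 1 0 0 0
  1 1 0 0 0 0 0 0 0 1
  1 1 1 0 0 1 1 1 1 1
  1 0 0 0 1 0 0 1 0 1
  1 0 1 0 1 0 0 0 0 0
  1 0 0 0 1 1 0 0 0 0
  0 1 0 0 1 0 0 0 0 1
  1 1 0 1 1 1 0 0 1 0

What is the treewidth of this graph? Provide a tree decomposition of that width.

Treewidth 3.
One such decomposition:
Bags: B1 = {a, b, e, j}  B2 = {a, b, c, e}  B3 = {a, e, f, j}  B4 = {a, e, f, h}  B5 = {a, c, e, g}  B6 = {b, e, i, j}  B7 = {a, b, d, j}
Tree: B1–B2, B1–B3, B3–B4, B2–B5, B1–B6, B1–B7

Every bag has size at most 4, so the width is 4 − 1 = 3 and tw(G) ≤ 3. For the lower bound, the 4 vertices {a, b, d, j} are pairwise adjacent, and any tree decomposition puts a clique entirely inside one bag — forcing width ≥ 3. Hence tw(G) = 3 exactly.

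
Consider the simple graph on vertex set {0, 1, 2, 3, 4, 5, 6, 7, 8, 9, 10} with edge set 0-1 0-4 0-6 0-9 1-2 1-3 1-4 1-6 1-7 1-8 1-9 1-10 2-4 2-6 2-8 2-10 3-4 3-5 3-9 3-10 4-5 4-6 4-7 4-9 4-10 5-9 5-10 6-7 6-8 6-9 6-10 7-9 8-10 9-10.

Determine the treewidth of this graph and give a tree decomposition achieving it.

The largest bag has 5 vertices, giving width 4; this decomposition certifies tw(G) ≤ 4. Conversely, {1, 2, 6, 8, 10} is a clique of size 5, and the vertices of any clique must share a bag in every tree decomposition; so some bag has ≥ 5 vertices and tw(G) ≥ 4. Therefore the treewidth is 4.

Treewidth 4.
Bags: B1 = {1, 3, 4, 9, 10}  B2 = {3, 4, 5, 9, 10}  B3 = {1, 4, 6, 9, 10}  B4 = {1, 2, 4, 6, 10}  B5 = {1, 2, 6, 8, 10}  B6 = {1, 4, 6, 7, 9}  B7 = {0, 1, 4, 6, 9}
Tree: B1–B2, B1–B3, B3–B4, B4–B5, B3–B6, B6–B7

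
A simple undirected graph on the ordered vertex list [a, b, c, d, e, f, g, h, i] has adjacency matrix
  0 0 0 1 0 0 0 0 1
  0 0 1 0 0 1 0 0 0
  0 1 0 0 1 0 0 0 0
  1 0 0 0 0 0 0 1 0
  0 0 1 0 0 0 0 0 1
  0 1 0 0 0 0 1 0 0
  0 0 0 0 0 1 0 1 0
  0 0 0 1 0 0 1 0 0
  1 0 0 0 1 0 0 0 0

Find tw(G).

A width-2 tree decomposition is:
Bags: B1 = {b, c, e}  B2 = {b, e, i}  B3 = {a, b, i}  B4 = {a, b, d}  B5 = {b, d, h}  B6 = {b, g, h}  B7 = {b, f, g}
Tree: B1–B2, B2–B3, B3–B4, B4–B5, B5–B6, B6–B7
The largest bag has 3 vertices, giving width 2; this decomposition certifies tw(G) ≤ 2. For the lower bound, G contains the cycle b–c–e–i–a–d–h–g–f–b, so G is not a forest; only forests have treewidth ≤ 1, hence tw(G) ≥ 2. Hence tw(G) = 2 exactly.

2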